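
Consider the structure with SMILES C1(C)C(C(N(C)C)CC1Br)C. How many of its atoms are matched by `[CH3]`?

4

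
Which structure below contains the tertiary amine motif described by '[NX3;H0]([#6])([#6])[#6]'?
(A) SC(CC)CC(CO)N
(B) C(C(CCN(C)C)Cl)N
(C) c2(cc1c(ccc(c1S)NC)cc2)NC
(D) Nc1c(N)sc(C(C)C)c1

B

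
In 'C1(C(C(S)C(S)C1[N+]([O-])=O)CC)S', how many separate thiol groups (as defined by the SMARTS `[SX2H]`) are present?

3

[SX2H] is the SMARTS for a thiol: an aliphatic sulfur with two connections, one being H.
The molecule carries 3 separate instances of a thiol (-SH) meeting every constraint; each maps to a distinct set of atoms, giving 3 matches.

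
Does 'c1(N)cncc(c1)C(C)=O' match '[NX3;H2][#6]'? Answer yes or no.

Yes

The pattern [NX3;H2][#6] describes a trivalent nitrogen with two H attached to carbon — a primary amine.
The molecule carries a primary amino group (-NH2), whose atoms satisfy every constraint of the query, so the pattern matches.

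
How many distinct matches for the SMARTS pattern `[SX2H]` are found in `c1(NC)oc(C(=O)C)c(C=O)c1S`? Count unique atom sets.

1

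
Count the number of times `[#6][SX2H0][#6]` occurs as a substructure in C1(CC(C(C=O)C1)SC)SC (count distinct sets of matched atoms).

[#6][SX2H0][#6] is the SMARTS for a thioether: an aliphatic sulfur bridging two carbons with no H on the sulfur.
The molecule carries 2 separate instances of a methylthio ether (-SCH3) meeting every constraint; each maps to a distinct set of atoms, giving 2 matches.

2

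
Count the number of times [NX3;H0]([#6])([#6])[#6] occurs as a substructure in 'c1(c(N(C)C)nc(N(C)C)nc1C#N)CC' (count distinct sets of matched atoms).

[NX3;H0]([#6])([#6])[#6] is the SMARTS for a tertiary amine: a trivalent nitrogen with no H, bonded to three carbons.
The molecule carries 2 separate instances of a dimethylamino group (-N(CH3)2) meeting every constraint; each maps to a distinct set of atoms, giving 2 matches.

2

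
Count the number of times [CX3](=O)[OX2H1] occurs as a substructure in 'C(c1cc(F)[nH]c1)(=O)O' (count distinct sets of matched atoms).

[CX3](=O)[OX2H1] is the SMARTS for a carboxylic acid: an sp2 carbon double-bonded to O and single-bonded to an -OH oxygen.
Exactly one fragment in the molecule meets all constraints, giving 1 match.

1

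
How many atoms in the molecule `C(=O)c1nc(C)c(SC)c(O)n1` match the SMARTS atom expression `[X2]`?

The query [X2] means: any atom with exactly two total connections (bonds + H).
Check the 12 heavy atoms by environment: 2× n (aromatic, X2) → match; 4× c (aromatic, X3) → no; 1× S (X2) → match; 2× C (X4) → no; 1× O (X2) → match; 1× C (X3) → no; 1× O (X1) → no.
Summing the matching environments: 2 + 1 + 1 = 4 matching atoms.

4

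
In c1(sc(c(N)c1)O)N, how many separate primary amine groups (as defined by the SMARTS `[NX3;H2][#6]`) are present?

[NX3;H2][#6] is the SMARTS for a primary amine: a trivalent nitrogen with two H attached to carbon.
The molecule carries 2 separate instances of a primary amino group (-NH2) meeting every constraint; each maps to a distinct set of atoms, giving 2 matches.

2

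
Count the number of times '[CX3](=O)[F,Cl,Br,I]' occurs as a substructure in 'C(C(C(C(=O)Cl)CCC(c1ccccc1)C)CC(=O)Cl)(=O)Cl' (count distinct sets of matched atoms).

3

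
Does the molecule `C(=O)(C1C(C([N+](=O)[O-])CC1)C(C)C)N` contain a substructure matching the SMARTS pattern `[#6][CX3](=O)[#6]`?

No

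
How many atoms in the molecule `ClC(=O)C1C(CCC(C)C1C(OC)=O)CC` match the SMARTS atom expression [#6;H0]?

2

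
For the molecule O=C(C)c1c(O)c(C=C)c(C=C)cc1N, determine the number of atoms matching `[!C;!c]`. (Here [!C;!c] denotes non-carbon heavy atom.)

The query [!C;!c] means: neither aliphatic nor aromatic carbon — same as [!#6].
Check the 15 heavy atoms by environment: 6× c (aromatic) → no; 6× C → no; 2× O → match; 1× N → match.
Summing the matching environments: 2 + 1 = 3 matching atoms.

3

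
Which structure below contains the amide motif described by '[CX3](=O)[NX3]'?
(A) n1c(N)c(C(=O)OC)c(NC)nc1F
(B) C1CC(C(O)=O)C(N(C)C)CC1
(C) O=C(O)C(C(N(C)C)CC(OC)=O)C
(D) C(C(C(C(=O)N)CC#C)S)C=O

[CX3](=O)[NX3] describes a carbonyl carbon bonded to a trivalent nitrogen (an amide).
(A) has a primary amino group (-NH2) but the -NH2 is not attached to a carbonyl carbon.
(B) has a carboxylic acid group (-C(=O)OH) but the carbonyl is bonded to O, not to an NX3 nitrogen.
(C) has a carboxylic acid group (-C(=O)OH) but the carbonyl is bonded to O, not to an NX3 nitrogen.
(D) contains a primary amide (-C(=O)NH2), which satisfies every atom and bond constraint.
So the answer is (D).

D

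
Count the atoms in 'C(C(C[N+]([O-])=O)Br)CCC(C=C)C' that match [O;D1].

2

The query [O;D1] means: aliphatic oxygen bonded to exactly one heavy atom.
Check the 13 heavy atoms by environment: 2× C (D1) → no; 2× C (D3) → no; 5× C (D2) → no; 1× Br (D1) → no; 1× N (charge +1, D3) → no; 1× O (charge -1, D1) → match; 1× O (D1) → match.
Summing the matching environments: 1 + 1 = 2 matching atoms.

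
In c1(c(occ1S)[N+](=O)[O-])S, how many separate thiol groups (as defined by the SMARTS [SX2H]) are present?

2

[SX2H] is the SMARTS for a thiol: an aliphatic sulfur with two connections, one being H.
The molecule carries 2 separate instances of a thiol (-SH) meeting every constraint; each maps to a distinct set of atoms, giving 2 matches.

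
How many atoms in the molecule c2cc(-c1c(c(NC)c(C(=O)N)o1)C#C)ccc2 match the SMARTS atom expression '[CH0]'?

Check the 18 heavy atoms by environment: 1× o (aromatic, H0) → no; 5× c (aromatic, H0) → no; 2× C (H0) → match; 1× C (H1) → no; 1× N (H1) → no; 1× C (H3) → no; 1× O (H0) → no; 1× N (H2) → no; 5× c (aromatic, H1) → no.
That gives 2 matching atoms.

2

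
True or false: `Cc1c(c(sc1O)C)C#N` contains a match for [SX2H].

False

The pattern [SX2H] describes an aliphatic sulfur with two connections, one being H — a thiol.
The closest candidate here is a hydroxyl group (-OH), but it is an -OH, not an -SH. No other fragment satisfies the full query, so there is no match.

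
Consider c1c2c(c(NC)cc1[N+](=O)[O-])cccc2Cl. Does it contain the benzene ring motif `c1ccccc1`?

Yes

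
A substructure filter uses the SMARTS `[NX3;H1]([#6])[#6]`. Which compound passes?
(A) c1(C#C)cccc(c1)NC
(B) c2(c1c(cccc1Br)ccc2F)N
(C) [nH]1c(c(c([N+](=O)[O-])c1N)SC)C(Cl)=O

A

[NX3;H1]([#6])[#6] describes a trivalent nitrogen with one H, bonded to two carbons (a secondary amine).
(A) contains an N-methylamino group (-NHCH3), which satisfies every atom and bond constraint.
(B) has a primary amino group (-NH2) but the nitrogen has H2 and only one carbon neighbour.
(C) has a primary amino group (-NH2) but the nitrogen has H2 and only one carbon neighbour.
So the answer is (A).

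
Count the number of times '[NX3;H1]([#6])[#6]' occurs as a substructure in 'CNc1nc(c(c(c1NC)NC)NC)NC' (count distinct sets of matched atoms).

[NX3;H1]([#6])[#6] is the SMARTS for a secondary amine: a trivalent nitrogen with one H, bonded to two carbons.
The molecule carries 5 separate instances of an N-methylamino group (-NHCH3) meeting every constraint; each maps to a distinct set of atoms, giving 5 matches.

5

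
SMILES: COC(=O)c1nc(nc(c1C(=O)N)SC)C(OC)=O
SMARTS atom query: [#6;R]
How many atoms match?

The query [#6;R] means: carbon that is part of a ring.
Check the 19 heavy atoms by environment: 2× n (aromatic, in 6-ring) → no; 4× c (aromatic, in 6-ring) → match; 1× S (acyclic) → no; 6× C (acyclic) → no; 5× O (acyclic) → no; 1× N (acyclic) → no.
That gives 4 matching atoms.

4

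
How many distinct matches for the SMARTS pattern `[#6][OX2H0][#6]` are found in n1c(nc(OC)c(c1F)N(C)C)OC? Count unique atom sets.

2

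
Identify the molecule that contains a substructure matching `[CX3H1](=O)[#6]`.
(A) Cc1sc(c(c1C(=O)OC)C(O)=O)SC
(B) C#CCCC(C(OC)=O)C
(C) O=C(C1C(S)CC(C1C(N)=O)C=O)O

C

[CX3H1](=O)[#6] describes an sp2 carbon with one H, double-bonded to O and single-bonded to carbon (an aldehyde).
(A) has a methyl-ester group (-C(=O)OCH3) but the carbonyl carbon has H0, not H1.
(B) has a methyl-ester group (-C(=O)OCH3) but the carbonyl carbon has H0, not H1.
(C) contains an aldehyde (-CHO), which satisfies every atom and bond constraint.
So the answer is (C).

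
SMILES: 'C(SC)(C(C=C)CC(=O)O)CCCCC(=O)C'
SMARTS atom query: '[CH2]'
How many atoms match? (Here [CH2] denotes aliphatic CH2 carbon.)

6

The query [CH2] means: aliphatic carbon with exactly two hydrogens.
Check the 17 heavy atoms by environment: 6× C (H2) → match; 3× C (H1) → no; 2× C (H0) → no; 2× O (H0) → no; 1× O (H1) → no; 2× C (H3) → no; 1× S (H0) → no.
That gives 6 matching atoms.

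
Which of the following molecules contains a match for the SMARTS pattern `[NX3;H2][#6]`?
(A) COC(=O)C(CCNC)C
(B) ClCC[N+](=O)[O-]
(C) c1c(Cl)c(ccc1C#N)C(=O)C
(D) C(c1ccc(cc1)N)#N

D

[NX3;H2][#6] describes a trivalent nitrogen with two H attached to carbon (a primary amine).
(A) has an N-methylamino group (-NHCH3) but the nitrogen bears two carbons and only one H (H1), not H2.
(B) has a nitro group (-[N+](=O)[O-]) but the nitrogen is [N+] with no H, not NX3H2.
(C) has a nitrile (-C#N) but the nitrogen is NX1 (triple-bonded), not NX3 with two H.
(D) contains a primary amino group (-NH2), which satisfies every atom and bond constraint.
So the answer is (D).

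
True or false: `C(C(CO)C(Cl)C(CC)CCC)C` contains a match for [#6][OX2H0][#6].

False

The pattern [#6][OX2H0][#6] describes an aliphatic oxygen bridging two carbons with no H on the oxygen — an ether.
The closest candidate here is a hydroxyl group (-OH), but the oxygen has H1, not H0 bridging two carbons. No other fragment satisfies the full query, so there is no match.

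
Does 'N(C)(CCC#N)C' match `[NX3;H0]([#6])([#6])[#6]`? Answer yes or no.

Yes

The pattern [NX3;H0]([#6])([#6])[#6] describes a trivalent nitrogen with no H, bonded to three carbons — a tertiary amine.
The molecule carries a dimethylamino group (-N(CH3)2), whose atoms satisfy every constraint of the query, so the pattern matches.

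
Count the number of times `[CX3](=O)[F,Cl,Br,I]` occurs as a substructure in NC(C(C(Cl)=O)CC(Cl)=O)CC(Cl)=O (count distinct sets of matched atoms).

3

[CX3](=O)[F,Cl,Br,I] is the SMARTS for an acyl halide: a carbonyl carbon bonded to a halogen.
The molecule carries 3 separate instances of an acyl chloride (-C(=O)Cl) meeting every constraint; each maps to a distinct set of atoms, giving 3 matches.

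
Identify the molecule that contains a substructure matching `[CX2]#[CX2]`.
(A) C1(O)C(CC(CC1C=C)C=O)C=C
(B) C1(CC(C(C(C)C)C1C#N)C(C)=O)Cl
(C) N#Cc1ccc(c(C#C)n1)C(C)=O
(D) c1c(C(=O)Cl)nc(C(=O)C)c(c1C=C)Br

C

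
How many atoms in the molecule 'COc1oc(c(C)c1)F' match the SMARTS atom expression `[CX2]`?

The query [CX2] means: C with X2: aliphatic carbon with exactly 2 total connections.
Check the 9 heavy atoms by environment: 1× o (aromatic, X2) → no; 4× c (aromatic, X3) → no; 1× O (X2) → no; 2× C (X4) → no; 1× F (X1) → no.
No environment satisfies the query, so 0 matching atoms.

0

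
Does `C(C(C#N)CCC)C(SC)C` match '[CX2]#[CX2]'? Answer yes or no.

The pattern [CX2]#[CX2] describes a carbon-carbon triple bond — an alkyne.
The closest candidate here is a nitrile (-C#N), but the triple bond is C#N, not C#C. No other fragment satisfies the full query, so there is no match.

No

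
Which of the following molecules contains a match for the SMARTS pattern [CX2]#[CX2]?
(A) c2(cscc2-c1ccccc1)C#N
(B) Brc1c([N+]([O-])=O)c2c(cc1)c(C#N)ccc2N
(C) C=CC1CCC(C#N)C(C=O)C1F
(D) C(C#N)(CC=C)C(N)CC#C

D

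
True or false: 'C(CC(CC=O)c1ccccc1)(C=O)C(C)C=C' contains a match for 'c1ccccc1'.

True

The pattern c1ccccc1 describes six aromatic carbons in a ring — a benzene ring.
The molecule carries a phenyl ring, whose atoms satisfy every constraint of the query, so the pattern matches.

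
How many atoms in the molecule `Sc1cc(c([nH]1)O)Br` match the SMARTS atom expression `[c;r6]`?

The query [c;r6] means: aromatic carbon that belongs to a six-membered ring.
Check the 8 heavy atoms by environment: 1× n (aromatic, in 5-ring) → no; 4× c (aromatic, in 5-ring) → no; 1× S (acyclic) → no; 1× Br (acyclic) → no; 1× O (acyclic) → no.
No environment satisfies the query, so 0 matching atoms.

0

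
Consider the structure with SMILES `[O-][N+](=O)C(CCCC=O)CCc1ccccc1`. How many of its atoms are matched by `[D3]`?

3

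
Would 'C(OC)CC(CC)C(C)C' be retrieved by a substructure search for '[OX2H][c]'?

The pattern [OX2H][c] describes a hydroxyl oxygen attached to an aromatic carbon — a phenol.
The closest candidate here is a methoxy ether (-OCH3), but the oxygen has H0, not H1. No other fragment satisfies the full query, so there is no match.

No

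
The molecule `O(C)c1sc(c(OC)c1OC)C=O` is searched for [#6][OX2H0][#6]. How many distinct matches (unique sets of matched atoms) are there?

3

[#6][OX2H0][#6] is the SMARTS for an ether: an aliphatic oxygen bridging two carbons with no H on the oxygen.
The molecule carries 3 separate instances of a methoxy ether (-OCH3) meeting every constraint; each maps to a distinct set of atoms, giving 3 matches.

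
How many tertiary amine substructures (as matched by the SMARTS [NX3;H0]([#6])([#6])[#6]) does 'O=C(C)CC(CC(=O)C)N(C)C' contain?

[NX3;H0]([#6])([#6])[#6] is the SMARTS for a tertiary amine: a trivalent nitrogen with no H, bonded to three carbons.
Exactly one fragment in the molecule meets all constraints, giving 1 match.

1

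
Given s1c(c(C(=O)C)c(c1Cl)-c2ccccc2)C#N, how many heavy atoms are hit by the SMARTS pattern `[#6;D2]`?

6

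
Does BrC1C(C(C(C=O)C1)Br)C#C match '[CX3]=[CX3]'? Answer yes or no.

No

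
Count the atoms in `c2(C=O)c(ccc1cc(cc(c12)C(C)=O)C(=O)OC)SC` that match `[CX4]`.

3

Check the 21 heavy atoms by environment: 10× c (aromatic, X3) → no; 1× S (X2) → no; 3× C (X4) → match; 3× C (X3) → no; 3× O (X1) → no; 1× O (X2) → no.
That gives 3 matching atoms.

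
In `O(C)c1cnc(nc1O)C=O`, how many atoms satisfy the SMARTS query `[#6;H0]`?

3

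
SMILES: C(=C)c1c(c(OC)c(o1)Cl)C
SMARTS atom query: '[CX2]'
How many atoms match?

0

The query [CX2] means: C with X2: aliphatic carbon with exactly 2 total connections.
Check the 11 heavy atoms by environment: 1× o (aromatic, X2) → no; 4× c (aromatic, X3) → no; 2× C (X3) → no; 1× O (X2) → no; 2× C (X4) → no; 1× Cl (X1) → no.
No environment satisfies the query, so 0 matching atoms.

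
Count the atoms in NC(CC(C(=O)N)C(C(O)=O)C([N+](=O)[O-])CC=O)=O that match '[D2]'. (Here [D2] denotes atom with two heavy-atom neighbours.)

3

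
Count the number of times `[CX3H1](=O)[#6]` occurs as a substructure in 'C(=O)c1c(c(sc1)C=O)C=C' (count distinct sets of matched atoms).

2

[CX3H1](=O)[#6] is the SMARTS for an aldehyde: an sp2 carbon with one H, double-bonded to O and single-bonded to carbon.
The molecule carries 2 separate instances of an aldehyde (-CHO) meeting every constraint; each maps to a distinct set of atoms, giving 2 matches.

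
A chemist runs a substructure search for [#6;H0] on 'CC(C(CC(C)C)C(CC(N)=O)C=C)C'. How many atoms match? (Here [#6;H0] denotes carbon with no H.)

1

Check the 15 heavy atoms by environment: 3× C (H2) → no; 5× C (H1) → no; 4× C (H3) → no; 1× C (H0) → match; 1× O (H0) → no; 1× N (H2) → no.
That gives 1 matching atom.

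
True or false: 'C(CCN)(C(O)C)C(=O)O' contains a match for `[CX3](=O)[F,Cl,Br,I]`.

The pattern [CX3](=O)[F,Cl,Br,I] describes a carbonyl carbon bonded to a halogen — an acyl halide.
The closest candidate here is a carboxylic acid group (-C(=O)OH), but the carbonyl is bonded to -OH, not to a halogen. No other fragment satisfies the full query, so there is no match.

False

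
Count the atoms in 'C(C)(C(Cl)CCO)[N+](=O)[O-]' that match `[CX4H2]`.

The query [CX4H2] means: sp3 carbon (X4) with exactly two hydrogens.
Check the 10 heavy atoms by environment: 2× C (H2, X4) → match; 2× C (H1, X4) → no; 1× C (H3, X4) → no; 1× O (H1, X2) → no; 1× Cl (H0, X1) → no; 1× N (charge +1, H0, X3) → no; 1× O (charge -1, H0, X1) → no; 1× O (H0, X1) → no.
That gives 2 matching atoms.

2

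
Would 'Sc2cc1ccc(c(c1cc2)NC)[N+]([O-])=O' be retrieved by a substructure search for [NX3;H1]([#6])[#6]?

Yes

The pattern [NX3;H1]([#6])[#6] describes a trivalent nitrogen with one H, bonded to two carbons — a secondary amine.
The molecule carries an N-methylamino group (-NHCH3), whose atoms satisfy every constraint of the query, so the pattern matches.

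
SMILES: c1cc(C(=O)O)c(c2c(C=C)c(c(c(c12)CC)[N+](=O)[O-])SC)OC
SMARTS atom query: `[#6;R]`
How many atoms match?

The query [#6;R] means: carbon that is part of a ring.
Check the 24 heavy atoms by environment: 10× c (aromatic, in 6-ring) → match; 7× C (acyclic) → no; 4× O (acyclic) → no; 1× N (charge +1, acyclic) → no; 1× O (charge -1, acyclic) → no; 1× S (acyclic) → no.
That gives 10 matching atoms.

10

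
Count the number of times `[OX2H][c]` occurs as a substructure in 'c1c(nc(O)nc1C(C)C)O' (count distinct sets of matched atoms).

[OX2H][c] is the SMARTS for a phenol: a hydroxyl oxygen attached to an aromatic carbon.
The molecule carries 2 separate instances of a hydroxyl group (-OH) meeting every constraint; each maps to a distinct set of atoms, giving 2 matches.

2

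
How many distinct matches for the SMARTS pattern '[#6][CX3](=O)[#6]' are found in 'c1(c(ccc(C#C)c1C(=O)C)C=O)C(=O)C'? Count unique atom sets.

[#6][CX3](=O)[#6] is the SMARTS for a ketone: a carbonyl carbon (no H) flanked by two carbons.
The molecule carries 2 separate instances of an acetyl/ketone group (-C(=O)CH3) meeting every constraint; each maps to a distinct set of atoms, giving 2 matches.

2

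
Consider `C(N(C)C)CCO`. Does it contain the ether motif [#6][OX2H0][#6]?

No

The pattern [#6][OX2H0][#6] describes an aliphatic oxygen bridging two carbons with no H on the oxygen — an ether.
The closest candidate here is a hydroxyl group (-OH), but the oxygen has H1, not H0 bridging two carbons. No other fragment satisfies the full query, so there is no match.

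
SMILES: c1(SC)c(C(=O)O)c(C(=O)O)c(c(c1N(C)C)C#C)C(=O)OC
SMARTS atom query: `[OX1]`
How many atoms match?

The query [OX1] means: aliphatic oxygen with one total connection — typically a carbonyl =O or an oxide.
Check the 23 heavy atoms by environment: 6× c (aromatic, X3) → no; 3× C (X3) → no; 3× O (X1) → match; 3× O (X2) → no; 4× C (X4) → no; 2× C (X2) → no; 1× S (X2) → no; 1× N (X3) → no.
That gives 3 matching atoms.

3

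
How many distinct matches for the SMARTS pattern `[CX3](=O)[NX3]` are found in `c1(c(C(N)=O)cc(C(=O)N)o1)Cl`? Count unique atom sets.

[CX3](=O)[NX3] is the SMARTS for an amide: a carbonyl carbon bonded to a trivalent nitrogen.
The molecule carries 2 separate instances of a primary amide (-C(=O)NH2) meeting every constraint; each maps to a distinct set of atoms, giving 2 matches.

2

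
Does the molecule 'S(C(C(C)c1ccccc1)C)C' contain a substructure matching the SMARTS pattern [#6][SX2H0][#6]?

The pattern [#6][SX2H0][#6] describes an aliphatic sulfur bridging two carbons with no H on the sulfur — a thioether.
The molecule carries a methylthio ether (-SCH3), whose atoms satisfy every constraint of the query, so the pattern matches.

Yes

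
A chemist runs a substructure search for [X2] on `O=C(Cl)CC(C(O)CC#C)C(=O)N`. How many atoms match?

The query [X2] means: any atom with exactly two total connections (bonds + H).
Check the 13 heavy atoms by environment: 4× C (X4) → no; 2× C (X3) → no; 2× O (X1) → no; 1× N (X3) → no; 1× O (X2) → match; 1× Cl (X1) → no; 2× C (X2) → match.
Summing the matching environments: 1 + 2 = 3 matching atoms.

3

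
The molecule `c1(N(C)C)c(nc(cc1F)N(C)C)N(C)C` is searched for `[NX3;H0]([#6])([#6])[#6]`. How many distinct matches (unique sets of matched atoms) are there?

[NX3;H0]([#6])([#6])[#6] is the SMARTS for a tertiary amine: a trivalent nitrogen with no H, bonded to three carbons.
The molecule carries 3 separate instances of a dimethylamino group (-N(CH3)2) meeting every constraint; each maps to a distinct set of atoms, giving 3 matches.

3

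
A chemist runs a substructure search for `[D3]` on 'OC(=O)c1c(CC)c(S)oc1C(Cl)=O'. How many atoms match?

6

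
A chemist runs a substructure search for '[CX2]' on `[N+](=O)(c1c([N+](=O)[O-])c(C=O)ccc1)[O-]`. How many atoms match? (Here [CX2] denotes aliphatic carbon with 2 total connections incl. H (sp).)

0

The query [CX2] means: C with X2: aliphatic carbon with exactly 2 total connections.
Check the 14 heavy atoms by environment: 6× c (aromatic, X3) → no; 1× C (X3) → no; 3× O (X1) → no; 2× N (charge +1, X3) → no; 2× O (charge -1, X1) → no.
No environment satisfies the query, so 0 matching atoms.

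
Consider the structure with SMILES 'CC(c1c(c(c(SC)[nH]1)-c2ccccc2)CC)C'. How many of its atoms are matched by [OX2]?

0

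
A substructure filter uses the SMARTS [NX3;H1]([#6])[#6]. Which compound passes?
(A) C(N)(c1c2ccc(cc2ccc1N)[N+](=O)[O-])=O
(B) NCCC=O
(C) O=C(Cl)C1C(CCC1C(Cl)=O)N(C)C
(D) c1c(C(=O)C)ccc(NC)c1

D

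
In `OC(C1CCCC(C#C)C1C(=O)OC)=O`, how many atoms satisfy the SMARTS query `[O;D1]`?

The query [O;D1] means: aliphatic oxygen bonded to exactly one heavy atom.
Check the 15 heavy atoms by environment: 4× C (D2) → no; 5× C (D3) → no; 2× C (D1) → no; 3× O (D1) → match; 1× O (D2) → no.
That gives 3 matching atoms.

3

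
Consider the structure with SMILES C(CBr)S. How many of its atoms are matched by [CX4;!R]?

The query [CX4;!R] means: aliphatic carbon with four total connections, not in a ring.
Check the 4 heavy atoms by environment: 2× C (X4, acyclic) → match; 1× Br (X1, acyclic) → no; 1× S (X2, acyclic) → no.
That gives 2 matching atoms.

2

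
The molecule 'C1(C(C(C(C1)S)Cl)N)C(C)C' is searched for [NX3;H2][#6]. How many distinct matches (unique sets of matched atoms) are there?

[NX3;H2][#6] is the SMARTS for a primary amine: a trivalent nitrogen with two H attached to carbon.
Exactly one fragment in the molecule meets all constraints, giving 1 match.

1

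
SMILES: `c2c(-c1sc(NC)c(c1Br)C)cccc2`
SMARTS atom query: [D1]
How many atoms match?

3

The query [D1] means: atom with exactly one heavy-atom neighbour (degree 1).
Check the 15 heavy atoms by environment: 1× s (aromatic, D2) → no; 5× c (aromatic, D3) → no; 2× C (D1) → match; 5× c (aromatic, D2) → no; 1× Br (D1) → match; 1× N (D2) → no.
Summing the matching environments: 2 + 1 = 3 matching atoms.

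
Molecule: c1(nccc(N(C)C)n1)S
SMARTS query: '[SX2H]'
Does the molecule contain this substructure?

Yes

The pattern [SX2H] describes an aliphatic sulfur with two connections, one being H — a thiol.
The molecule carries a thiol (-SH), whose atoms satisfy every constraint of the query, so the pattern matches.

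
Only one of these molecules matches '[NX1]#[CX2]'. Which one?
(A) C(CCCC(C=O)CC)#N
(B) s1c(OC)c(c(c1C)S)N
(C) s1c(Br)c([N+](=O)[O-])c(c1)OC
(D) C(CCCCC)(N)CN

[NX1]#[CX2] describes a nitrogen triple-bonded to a two-connected carbon (a nitrile).
(A) contains a nitrile (-C#N), which satisfies every atom and bond constraint.
(B) has a primary amino group (-NH2) but the nitrogen is NX3 (three connections), not NX1 triple-bonded.
(C) has a nitro group (-[N+](=O)[O-]) but there is no C#N triple bond.
(D) has a primary amino group (-NH2) but the nitrogen is NX3 (three connections), not NX1 triple-bonded.
So the answer is (A).

A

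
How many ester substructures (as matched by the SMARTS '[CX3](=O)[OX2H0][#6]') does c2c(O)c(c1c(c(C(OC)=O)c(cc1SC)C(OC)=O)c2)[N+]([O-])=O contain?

2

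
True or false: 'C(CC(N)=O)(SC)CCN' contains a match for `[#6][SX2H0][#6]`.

The pattern [#6][SX2H0][#6] describes an aliphatic sulfur bridging two carbons with no H on the sulfur — a thioether.
The molecule carries a methylthio ether (-SCH3), whose atoms satisfy every constraint of the query, so the pattern matches.

True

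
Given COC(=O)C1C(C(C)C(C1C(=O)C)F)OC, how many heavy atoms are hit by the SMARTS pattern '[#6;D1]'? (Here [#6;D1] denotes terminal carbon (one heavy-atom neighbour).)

4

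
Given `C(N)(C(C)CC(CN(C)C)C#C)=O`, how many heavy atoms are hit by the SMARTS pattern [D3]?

The query [D3] means: atom with exactly three heavy-atom neighbours.
Check the 13 heavy atoms by environment: 4× C (D1) → no; 3× C (D3) → match; 3× C (D2) → no; 1× O (D1) → no; 1× N (D1) → no; 1× N (D3) → match.
Summing the matching environments: 3 + 1 = 4 matching atoms.

4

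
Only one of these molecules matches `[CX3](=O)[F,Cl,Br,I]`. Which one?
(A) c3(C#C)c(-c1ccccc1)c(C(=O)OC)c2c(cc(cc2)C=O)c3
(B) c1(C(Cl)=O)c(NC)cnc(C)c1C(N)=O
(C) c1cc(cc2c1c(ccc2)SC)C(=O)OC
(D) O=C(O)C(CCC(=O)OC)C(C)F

B

[CX3](=O)[F,Cl,Br,I] describes a carbonyl carbon bonded to a halogen (an acyl halide).
(A) has a methyl-ester group (-C(=O)OCH3) but the carbonyl is bonded to -O-C, not to a halogen.
(B) contains an acyl chloride (-C(=O)Cl), which satisfies every atom and bond constraint.
(C) has a methyl-ester group (-C(=O)OCH3) but the carbonyl is bonded to -O-C, not to a halogen.
(D) has a methyl-ester group (-C(=O)OCH3) but the carbonyl is bonded to -O-C, not to a halogen.
So the answer is (B).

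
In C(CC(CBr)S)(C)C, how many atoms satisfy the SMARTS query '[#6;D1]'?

2

Check the 8 heavy atoms by environment: 2× C (D2) → no; 2× C (D3) → no; 1× S (D1) → no; 2× C (D1) → match; 1× Br (D1) → no.
That gives 2 matching atoms.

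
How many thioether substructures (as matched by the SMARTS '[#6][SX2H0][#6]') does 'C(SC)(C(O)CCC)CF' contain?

1

[#6][SX2H0][#6] is the SMARTS for a thioether: an aliphatic sulfur bridging two carbons with no H on the sulfur.
Exactly one fragment in the molecule meets all constraints, giving 1 match.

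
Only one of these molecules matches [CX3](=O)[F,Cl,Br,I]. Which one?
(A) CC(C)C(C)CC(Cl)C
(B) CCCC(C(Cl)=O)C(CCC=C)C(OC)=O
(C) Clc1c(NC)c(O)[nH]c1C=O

[CX3](=O)[F,Cl,Br,I] describes a carbonyl carbon bonded to a halogen (an acyl halide).
(A) has a chloro substituent but the Cl is not on a carbonyl carbon.
(B) contains an acyl chloride (-C(=O)Cl), which satisfies every atom and bond constraint.
(C) has a chloro substituent but the Cl is not on a carbonyl carbon.
So the answer is (B).

B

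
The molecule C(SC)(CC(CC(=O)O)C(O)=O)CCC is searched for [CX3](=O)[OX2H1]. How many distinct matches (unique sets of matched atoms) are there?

2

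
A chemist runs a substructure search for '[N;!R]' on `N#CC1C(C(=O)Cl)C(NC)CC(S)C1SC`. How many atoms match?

2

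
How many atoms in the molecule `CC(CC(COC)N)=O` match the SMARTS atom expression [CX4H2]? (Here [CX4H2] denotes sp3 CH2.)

The query [CX4H2] means: sp3 carbon (X4) with exactly two hydrogens.
Check the 9 heavy atoms by environment: 2× C (H2, X4) → match; 1× C (H1, X4) → no; 1× C (H0, X3) → no; 1× O (H0, X1) → no; 2× C (H3, X4) → no; 1× N (H2, X3) → no; 1× O (H0, X2) → no.
That gives 2 matching atoms.

2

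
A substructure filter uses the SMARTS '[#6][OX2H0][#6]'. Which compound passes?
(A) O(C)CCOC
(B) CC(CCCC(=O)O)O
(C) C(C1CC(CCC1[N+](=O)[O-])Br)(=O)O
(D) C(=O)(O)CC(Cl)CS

A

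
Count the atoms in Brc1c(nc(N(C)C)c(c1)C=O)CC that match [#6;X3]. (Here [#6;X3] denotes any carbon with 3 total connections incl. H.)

6

The query [#6;X3] means: any carbon (aromatic or not) with three total connections.
Check the 14 heavy atoms by environment: 1× n (aromatic, X2) → no; 5× c (aromatic, X3) → match; 1× Br (X1) → no; 1× C (X3) → match; 1× O (X1) → no; 4× C (X4) → no; 1× N (X3) → no.
Summing the matching environments: 5 + 1 = 6 matching atoms.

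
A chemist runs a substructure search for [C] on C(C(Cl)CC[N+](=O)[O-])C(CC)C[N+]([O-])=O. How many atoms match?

The query [C] means: uppercase C matches aliphatic (non-aromatic) carbon only.
Check the 15 heavy atoms by environment: 8× C → match; 2× N (charge +1) → no; 2× O (charge -1) → no; 2× O → no; 1× Cl → no.
That gives 8 matching atoms.

8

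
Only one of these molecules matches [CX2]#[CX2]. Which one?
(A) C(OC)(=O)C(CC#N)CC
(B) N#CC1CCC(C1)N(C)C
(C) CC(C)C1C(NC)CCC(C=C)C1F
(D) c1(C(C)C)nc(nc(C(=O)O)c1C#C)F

D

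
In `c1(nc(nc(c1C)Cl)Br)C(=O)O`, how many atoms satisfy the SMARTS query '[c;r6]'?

4

The query [c;r6] means: aromatic carbon that belongs to a six-membered ring.
Check the 12 heavy atoms by environment: 2× n (aromatic, in 6-ring) → no; 4× c (aromatic, in 6-ring) → match; 2× C (acyclic) → no; 2× O (acyclic) → no; 1× Br (acyclic) → no; 1× Cl (acyclic) → no.
That gives 4 matching atoms.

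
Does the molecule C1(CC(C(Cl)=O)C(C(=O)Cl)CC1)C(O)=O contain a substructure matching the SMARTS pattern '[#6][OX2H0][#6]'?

The pattern [#6][OX2H0][#6] describes an aliphatic oxygen bridging two carbons with no H on the oxygen — an ether.
The closest candidate here is a carboxylic acid group (-C(=O)OH), but the -OH oxygen has H1; the =O is OX1, not OX2. No other fragment satisfies the full query, so there is no match.

No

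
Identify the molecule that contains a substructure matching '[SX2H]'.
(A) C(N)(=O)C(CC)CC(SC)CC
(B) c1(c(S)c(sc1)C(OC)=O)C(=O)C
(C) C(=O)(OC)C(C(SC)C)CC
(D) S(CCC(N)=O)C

B

[SX2H] describes an aliphatic sulfur with two connections, one being H (a thiol).
(A) has a methylthio ether (-SCH3) but the sulfur has H0 (bonded to two carbons), not H1.
(B) contains a thiol (-SH), which satisfies every atom and bond constraint.
(C) has a methylthio ether (-SCH3) but the sulfur has H0 (bonded to two carbons), not H1.
(D) has a methylthio ether (-SCH3) but the sulfur has H0 (bonded to two carbons), not H1.
So the answer is (B).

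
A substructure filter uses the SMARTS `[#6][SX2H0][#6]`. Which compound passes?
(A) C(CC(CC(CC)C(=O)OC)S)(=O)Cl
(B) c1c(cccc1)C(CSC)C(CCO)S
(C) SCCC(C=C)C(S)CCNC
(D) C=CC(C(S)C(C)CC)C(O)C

B

[#6][SX2H0][#6] describes an aliphatic sulfur bridging two carbons with no H on the sulfur (a thioether).
(A) has a thiol (-SH) but the sulfur has H1, not H0 bridging two carbons.
(B) contains a methylthio ether (-SCH3), which satisfies every atom and bond constraint.
(C) has a thiol (-SH) but the sulfur has H1, not H0 bridging two carbons.
(D) has a thiol (-SH) but the sulfur has H1, not H0 bridging two carbons.
So the answer is (B).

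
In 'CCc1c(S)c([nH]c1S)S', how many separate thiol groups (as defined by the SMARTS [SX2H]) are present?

3

[SX2H] is the SMARTS for a thiol: an aliphatic sulfur with two connections, one being H.
The molecule carries 3 separate instances of a thiol (-SH) meeting every constraint; each maps to a distinct set of atoms, giving 3 matches.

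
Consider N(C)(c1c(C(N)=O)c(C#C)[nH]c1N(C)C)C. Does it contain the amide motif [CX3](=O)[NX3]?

Yes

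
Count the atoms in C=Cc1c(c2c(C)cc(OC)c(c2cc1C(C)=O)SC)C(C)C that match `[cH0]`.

8

The query [cH0] means: aromatic carbon with no attached hydrogen (substituted or ring-fusion).
Check the 23 heavy atoms by environment: 8× c (aromatic, H0) → match; 2× c (aromatic, H1) → no; 2× C (H1) → no; 1× C (H2) → no; 6× C (H3) → no; 1× S (H0) → no; 2× O (H0) → no; 1× C (H0) → no.
That gives 8 matching atoms.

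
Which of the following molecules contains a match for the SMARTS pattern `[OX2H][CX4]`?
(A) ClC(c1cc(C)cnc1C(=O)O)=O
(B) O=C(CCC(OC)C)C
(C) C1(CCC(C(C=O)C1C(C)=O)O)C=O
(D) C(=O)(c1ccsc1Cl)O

C

[OX2H][CX4] describes a hydroxyl oxygen bound to an sp3 (X4) carbon (an aliphatic alcohol).
(A) has a carboxylic acid group (-C(=O)OH) but the -OH is on a CX3 carbonyl carbon, not a CX4 carbon.
(B) has a methoxy ether (-OCH3) but the oxygen has H0 (ether), not H1.
(C) contains a hydroxyl group (-OH), which satisfies every atom and bond constraint.
(D) has a carboxylic acid group (-C(=O)OH) but the -OH is on a CX3 carbonyl carbon, not a CX4 carbon.
So the answer is (C).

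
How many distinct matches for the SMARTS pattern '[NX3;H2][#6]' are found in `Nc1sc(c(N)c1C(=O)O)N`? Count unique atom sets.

[NX3;H2][#6] is the SMARTS for a primary amine: a trivalent nitrogen with two H attached to carbon.
The molecule carries 3 separate instances of a primary amino group (-NH2) meeting every constraint; each maps to a distinct set of atoms, giving 3 matches.

3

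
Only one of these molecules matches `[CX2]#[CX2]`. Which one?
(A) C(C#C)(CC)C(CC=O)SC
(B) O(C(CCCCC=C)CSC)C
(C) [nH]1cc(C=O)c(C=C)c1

A

[CX2]#[CX2] describes a carbon-carbon triple bond (an alkyne).
(A) contains an ethynyl group (-C#CH), which satisfies every atom and bond constraint.
(B) has a vinyl group (-CH=CH2) but the C=C is a double bond; both carbons are CX3, not CX2.
(C) has a vinyl group (-CH=CH2) but the C=C is a double bond; both carbons are CX3, not CX2.
So the answer is (A).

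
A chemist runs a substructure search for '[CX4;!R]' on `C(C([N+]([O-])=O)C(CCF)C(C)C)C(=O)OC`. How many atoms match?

The query [CX4;!R] means: aliphatic carbon with four total connections, not in a ring.
Check the 16 heavy atoms by environment: 9× C (X4, acyclic) → match; 1× F (X1, acyclic) → no; 1× N (charge +1, X3, acyclic) → no; 1× O (charge -1, X1, acyclic) → no; 2× O (X1, acyclic) → no; 1× C (X3, acyclic) → no; 1× O (X2, acyclic) → no.
That gives 9 matching atoms.

9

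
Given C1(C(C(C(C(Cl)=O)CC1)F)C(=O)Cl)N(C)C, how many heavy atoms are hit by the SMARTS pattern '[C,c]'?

10

The query [C,c] means: comma = OR; matches aliphatic or aromatic carbon — same as #6.
Check the 16 heavy atoms by environment: 10× C → match; 2× O → no; 2× Cl → no; 1× F → no; 1× N → no.
That gives 10 matching atoms.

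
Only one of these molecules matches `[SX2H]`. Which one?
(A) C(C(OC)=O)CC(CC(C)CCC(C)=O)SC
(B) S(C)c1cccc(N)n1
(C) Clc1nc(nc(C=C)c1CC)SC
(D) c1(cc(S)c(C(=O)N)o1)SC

D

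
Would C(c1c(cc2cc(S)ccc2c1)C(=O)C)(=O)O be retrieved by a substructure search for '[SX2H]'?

The pattern [SX2H] describes an aliphatic sulfur with two connections, one being H — a thiol.
The molecule carries a thiol (-SH), whose atoms satisfy every constraint of the query, so the pattern matches.

Yes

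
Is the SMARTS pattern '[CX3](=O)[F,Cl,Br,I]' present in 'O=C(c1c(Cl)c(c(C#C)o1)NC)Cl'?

The pattern [CX3](=O)[F,Cl,Br,I] describes a carbonyl carbon bonded to a halogen — an acyl halide.
The molecule carries an acyl chloride (-C(=O)Cl), whose atoms satisfy every constraint of the query, so the pattern matches.

Yes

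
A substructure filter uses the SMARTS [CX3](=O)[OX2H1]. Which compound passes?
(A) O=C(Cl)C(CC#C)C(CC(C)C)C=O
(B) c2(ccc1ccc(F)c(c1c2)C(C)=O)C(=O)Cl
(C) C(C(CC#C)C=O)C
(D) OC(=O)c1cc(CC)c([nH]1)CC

[CX3](=O)[OX2H1] describes an sp2 carbon double-bonded to O and single-bonded to an -OH oxygen (a carboxylic acid).
(A) has an aldehyde (-CHO) but there is no singly-bonded oxygen on the carbonyl carbon.
(B) has an acyl chloride (-C(=O)Cl) but the carbonyl is bonded to Cl, not to an -OH oxygen.
(C) has an aldehyde (-CHO) but there is no singly-bonded oxygen on the carbonyl carbon.
(D) contains a carboxylic acid group (-C(=O)OH), which satisfies every atom and bond constraint.
So the answer is (D).

D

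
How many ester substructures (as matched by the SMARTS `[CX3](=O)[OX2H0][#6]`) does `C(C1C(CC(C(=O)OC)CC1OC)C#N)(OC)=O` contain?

2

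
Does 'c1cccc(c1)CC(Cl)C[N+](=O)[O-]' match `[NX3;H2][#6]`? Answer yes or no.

No

The pattern [NX3;H2][#6] describes a trivalent nitrogen with two H attached to carbon — a primary amine.
The closest candidate here is a nitro group (-[N+](=O)[O-]), but the nitrogen is [N+] with no H, not NX3H2. No other fragment satisfies the full query, so there is no match.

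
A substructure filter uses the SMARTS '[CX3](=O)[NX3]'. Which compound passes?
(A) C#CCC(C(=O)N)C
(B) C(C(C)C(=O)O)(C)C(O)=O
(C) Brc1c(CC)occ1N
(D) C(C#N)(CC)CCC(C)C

A

[CX3](=O)[NX3] describes a carbonyl carbon bonded to a trivalent nitrogen (an amide).
(A) contains a primary amide (-C(=O)NH2), which satisfies every atom and bond constraint.
(B) has a carboxylic acid group (-C(=O)OH) but the carbonyl is bonded to O, not to an NX3 nitrogen.
(C) has a primary amino group (-NH2) but the -NH2 is not attached to a carbonyl carbon.
(D) has a nitrile (-C#N) but the nitrile N is NX1 (triple-bonded), not NX3.
So the answer is (A).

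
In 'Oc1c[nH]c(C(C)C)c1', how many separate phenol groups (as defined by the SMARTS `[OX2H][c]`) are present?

1

[OX2H][c] is the SMARTS for a phenol: a hydroxyl oxygen attached to an aromatic carbon.
Exactly one fragment in the molecule meets all constraints, giving 1 match.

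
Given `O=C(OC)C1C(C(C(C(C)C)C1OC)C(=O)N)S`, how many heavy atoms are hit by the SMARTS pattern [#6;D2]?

0

The query [#6;D2] means: any carbon bonded to exactly two heavy atoms.
Check the 18 heavy atoms by environment: 8× C (D3) → no; 4× C (D1) → no; 1× S (D1) → no; 2× O (D1) → no; 2× O (D2) → no; 1× N (D1) → no.
No environment satisfies the query, so 0 matching atoms.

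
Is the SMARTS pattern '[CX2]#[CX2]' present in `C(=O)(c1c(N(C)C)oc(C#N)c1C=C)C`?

No

The pattern [CX2]#[CX2] describes a carbon-carbon triple bond — an alkyne.
The closest candidate here is a nitrile (-C#N), but the triple bond is C#N, not C#C. No other fragment satisfies the full query, so there is no match.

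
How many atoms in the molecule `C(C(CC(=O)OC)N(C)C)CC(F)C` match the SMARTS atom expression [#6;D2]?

3

Check the 14 heavy atoms by environment: 3× C (D2) → match; 3× C (D3) → no; 4× C (D1) → no; 1× F (D1) → no; 1× O (D1) → no; 1× O (D2) → no; 1× N (D3) → no.
That gives 3 matching atoms.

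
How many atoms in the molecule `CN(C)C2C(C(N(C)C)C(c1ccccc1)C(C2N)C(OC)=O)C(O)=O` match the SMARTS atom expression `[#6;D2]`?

Check the 26 heavy atoms by environment: 8× C (D3) → no; 3× O (D1) → no; 2× N (D3) → no; 5× C (D1) → no; 1× N (D1) → no; 1× c (aromatic, D3) → no; 5× c (aromatic, D2) → match; 1× O (D2) → no.
That gives 5 matching atoms.

5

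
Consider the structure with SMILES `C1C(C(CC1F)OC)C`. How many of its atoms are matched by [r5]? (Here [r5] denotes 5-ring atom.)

5

The query [r5] means: r5 matches atoms in a five-membered ring.
Check the 9 heavy atoms by environment: 5× C (in 5-ring) → match; 2× C (acyclic) → no; 1× O (acyclic) → no; 1× F (acyclic) → no.
That gives 5 matching atoms.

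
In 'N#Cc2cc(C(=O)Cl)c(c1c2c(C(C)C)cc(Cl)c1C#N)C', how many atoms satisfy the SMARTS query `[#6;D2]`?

The query [#6;D2] means: any carbon bonded to exactly two heavy atoms.
Check the 22 heavy atoms by environment: 8× c (aromatic, D3) → no; 2× c (aromatic, D2) → match; 2× C (D2) → match; 2× N (D1) → no; 3× C (D1) → no; 2× Cl (D1) → no; 2× C (D3) → no; 1× O (D1) → no.
Summing the matching environments: 2 + 2 = 4 matching atoms.

4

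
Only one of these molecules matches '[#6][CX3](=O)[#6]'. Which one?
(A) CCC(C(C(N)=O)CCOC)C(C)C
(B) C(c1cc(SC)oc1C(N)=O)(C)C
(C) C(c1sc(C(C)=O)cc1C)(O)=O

C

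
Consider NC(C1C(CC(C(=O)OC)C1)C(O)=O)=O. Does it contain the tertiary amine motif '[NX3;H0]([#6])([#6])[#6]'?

No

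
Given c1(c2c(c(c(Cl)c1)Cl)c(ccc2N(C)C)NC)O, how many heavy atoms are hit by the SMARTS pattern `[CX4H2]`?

0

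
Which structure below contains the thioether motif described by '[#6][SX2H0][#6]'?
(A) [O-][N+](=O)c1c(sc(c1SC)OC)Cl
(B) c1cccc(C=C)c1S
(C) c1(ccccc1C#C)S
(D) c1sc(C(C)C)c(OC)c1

[#6][SX2H0][#6] describes an aliphatic sulfur bridging two carbons with no H on the sulfur (a thioether).
(A) contains a methylthio ether (-SCH3), which satisfies every atom and bond constraint.
(B) has a thiol (-SH) but the sulfur has H1, not H0 bridging two carbons.
(C) has a thiol (-SH) but the sulfur has H1, not H0 bridging two carbons.
(D) has a methoxy ether (-OCH3) but the bridging atom is O, not S.
So the answer is (A).

A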